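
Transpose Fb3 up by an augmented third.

A3

The third takes the letter from F up to A.
Moving 5 semitones up from Fb3 (the size of an augmented third) reaches A3.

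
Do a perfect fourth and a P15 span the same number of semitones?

5 semitones (perfect fourth) vs 24 semitones (perfect fifteenth): not equal.

No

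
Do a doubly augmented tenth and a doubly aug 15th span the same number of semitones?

No

18 semitones (doubly augmented tenth) vs 26 semitones (doubly augmented fifteenth): not equal.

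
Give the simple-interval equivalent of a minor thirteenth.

Subtracting seven from the interval number removes an octave: 13 − 7 = 6.
That makes a minor thirteenth a compound minor sixth — an octave plus a minor sixth.

m6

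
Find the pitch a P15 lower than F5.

The letter stays F (same as the start), shifted two octaves down.
A perfect fifteenth is 24 semitones; 24 semitones down from F5 gives F3.

F3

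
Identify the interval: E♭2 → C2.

minor third

Descending from Eb2 to C2 is the same interval as ascending C2 to Eb2.
C to E spans three letter names (C-D-E) — that makes it a third of some quality.
C2 to Eb2 is 3 semitones, a half step short of the major third (4), so this is minor.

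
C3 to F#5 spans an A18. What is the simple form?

augmented 4th

Subtracting seven from the interval number removes an octave: 18 − 14 = 4.
So an augmented eighteenth is 2 octaves plus an augmented fourth. The quality is unchanged.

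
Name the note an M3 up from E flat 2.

The third takes the letter from E up to G.
A major third spans 4 semitones, so from Eb2 the target pitch is G2.

G 2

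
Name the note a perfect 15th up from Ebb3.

Ebb5

The letter stays E (same as the start), shifted two octaves up.
A perfect fifteenth spans 24 semitones, so from Ebb3 the target pitch is Ebb5.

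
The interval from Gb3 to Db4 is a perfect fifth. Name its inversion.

perfect 4th

The rule of nine gives the new number: 9 − 5 = 4, so a fifth becomes a fourth.
Quality inverts too: perfect stays perfect. That makes the inversion a perfect fourth.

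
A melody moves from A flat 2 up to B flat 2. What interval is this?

major second

A to B spans two letter names (A-B): a second.
The major second spans 2 semitones, and Ab2 to Bb2 is exactly 2 semitones — so this is a major second.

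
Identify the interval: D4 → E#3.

diminished seventh

Descending from D4 to E#3 is the same interval as ascending E#3 to D4.
E to D spans seven letter names (E-F-G-A-B-C-D) — that makes it a seventh of some quality.
E#3 to D4 spans 9 semitones — two semitones narrower than the major seventh (11) — giving a diminished seventh.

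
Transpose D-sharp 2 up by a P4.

Four letter names up from D: G.
A perfect fourth spans 5 semitones, so from D#2 the target pitch is G#2.

G-sharp 2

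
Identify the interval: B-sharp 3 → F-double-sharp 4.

B to F spans five letter names (B-C-D-E-F) — that makes it a fifth of some quality.
Counting semitones, B#3→F##4 is 7, which is the perfect fifth.

perfect 5th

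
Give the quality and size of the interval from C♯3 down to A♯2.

minor third

Descending from C#3 to A#2 is the same interval as ascending A#2 to C#3.
A to C spans three letter names (A-B-C) — that makes it a third of some quality.
A#2 to C#3 is 3 semitones, a half step short of the major third (4), so this is minor.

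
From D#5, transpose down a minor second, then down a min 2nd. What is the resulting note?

B##4

Down a minor second from D#5: C##5 (1 semitone down).
C##5 down a minor second → B##4 (1 semitone).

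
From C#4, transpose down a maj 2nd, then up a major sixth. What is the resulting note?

Down a major second from C#4: B3 (2 semitones down).
Up a major sixth from B3: G#4 (9 semitones up).

G#4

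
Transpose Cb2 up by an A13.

The thirteenth's letter: C up six letter names plus an octave → A.
Moving 22 semitones up from Cb2 (the size of an augmented thirteenth) reaches A3.

A3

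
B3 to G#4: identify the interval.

M6

B to G spans six letter names (B-C-D-E-F-G), so the interval is some kind of sixth.
B3 to G#4 is 9 semitones, matching the major sixth exactly, so the quality is major.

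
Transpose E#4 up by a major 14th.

D##6

Seven letters up from E (plus an octave) reaches D.
A major fourteenth is 23 semitones; 23 semitones up from E#4 gives D##6.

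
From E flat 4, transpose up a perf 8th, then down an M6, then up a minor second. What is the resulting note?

A double-flat 4

Eb4 up a perfect octave → Eb5 (12 semitones).
Eb5 down a major sixth → Gb4 (9 semitones).
Gb4 up a minor second → Abb4 (1 semitone).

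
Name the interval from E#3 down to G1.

augmented thirteenth

Descending from E#3 to G1 is the same interval as ascending G1 to E#3.
G to E spans six letter names (G-A-B-C-D-E), plus an octave, so the interval is some kind of thirteenth.
The major thirteenth is 21 semitones; here we have 22, one semitone wider: augmented.
(Equivalently, a compound augmented sixth: an augmented sixth plus an octave.)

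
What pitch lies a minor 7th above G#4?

F#5

Counting seven letter names up from G lands on F.
A minor seventh spans 10 semitones, so from G#4 the target pitch is F#5.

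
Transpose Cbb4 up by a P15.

For a fifteenth the letter name doesn't change: still C, two octaves up.
Moving 24 semitones up from Cbb4 (the size of a perfect fifteenth) reaches Cbb6.

Cbb6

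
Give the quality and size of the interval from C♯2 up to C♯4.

perfect fifteenth

C to C is the same letter name, plus 2 octaves: a fifteenth.
The perfect fifteenth spans 24 semitones, and C#2 to C#4 is exactly 24 semitones — so this is a perfect fifteenth.
(Equivalently, a compound perfect octave: a perfect octave plus an octave.)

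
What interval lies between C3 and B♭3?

minor seventh

C to B spans seven letter names (C-D-E-F-G-A-B) — that makes it a seventh of some quality.
At 10 semitones, C3→Bb3 falls one short of a major seventh: minor.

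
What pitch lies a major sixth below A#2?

Counting six letter names down from A lands on C.
Moving 9 semitones down from A#2 (the size of a major sixth) reaches C#2.

C#2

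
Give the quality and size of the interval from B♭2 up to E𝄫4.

B to E spans four letter names (B-C-D-E), plus an octave — that makes it an eleventh of some quality.
A perfect eleventh would be 17 semitones; Bb2 to Ebb4 is 16, one semitone narrower, so the interval is diminished.
(Equivalently, a compound diminished fourth: a diminished fourth plus an octave.)

d11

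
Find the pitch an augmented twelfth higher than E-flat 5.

Counting five letter names plus an octave up from E lands on B.
An augmented twelfth is 20 semitones; 20 semitones up from Eb5 gives B6.

B 6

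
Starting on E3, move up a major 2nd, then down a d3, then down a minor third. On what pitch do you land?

A major second up from E3 is F#3.
Down a diminished third from F#3: D##3 (2 semitones down).
A minor third down from D##3 is B##2.

B##2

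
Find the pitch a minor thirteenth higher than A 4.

Six letters up from A (plus an octave) reaches F.
Moving 20 semitones up from A4 (the size of a minor thirteenth) reaches F6.

F 6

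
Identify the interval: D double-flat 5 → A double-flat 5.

P5

D to A spans five letter names (D-E-F-G-A) — that makes it a fifth of some quality.
Counting semitones, Dbb5→Abb5 is 7, which is the perfect fifth.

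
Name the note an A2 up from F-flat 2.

G 2

The second takes the letter from F up to G.
Moving 3 semitones up from Fb2 (the size of an augmented second) reaches G2.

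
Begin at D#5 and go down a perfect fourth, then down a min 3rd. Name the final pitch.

A perfect fourth down from D#5 is A#4.
A minor third down from A#4 is F##4.

F##4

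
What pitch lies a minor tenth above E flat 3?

Counting three letter names plus an octave up from E lands on G.
Moving 15 semitones up from Eb3 (the size of a minor tenth) reaches Gb4.

G flat 4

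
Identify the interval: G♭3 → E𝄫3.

Descending from Gb3 to Ebb3 is the same interval as ascending Ebb3 to Gb3.
E to G spans three letter names (E-F-G): a third.
Ebb3 to Gb3 is 4 semitones, matching the major third exactly, so the quality is major.

major 3rd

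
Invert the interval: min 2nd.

Inverted interval numbers add to nine, so a second pairs with a seventh (2 + 7 = 9).
The quality also flips — minor becomes major — giving a major seventh.

major 7th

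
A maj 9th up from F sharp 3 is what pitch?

The ninth's letter: F up two letter names plus an octave → G.
Moving 14 semitones up from F#3 (the size of a major ninth) reaches G#4.

G sharp 4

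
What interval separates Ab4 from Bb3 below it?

Descending from Ab4 to Bb3 is the same interval as ascending Bb3 to Ab4.
B to A spans seven letter names (B-C-D-E-F-G-A), so the interval is some kind of seventh.
A major seventh would be 11 semitones, but Bb3 to Ab4 is 10 — one semitone narrower, making it a minor seventh.

m7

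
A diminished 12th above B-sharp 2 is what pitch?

F-sharp 4

The twelfth's letter: B up five letter names plus an octave → F.
A diminished twelfth spans 18 semitones, so from B#2 the target pitch is F#4.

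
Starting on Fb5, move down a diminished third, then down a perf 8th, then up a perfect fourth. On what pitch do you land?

Down a diminished third from Fb5: D5 (2 semitones down).
Down a perfect octave from D5: D4 (12 semitones down).
D4 up a perfect fourth → G4 (5 semitones).

G4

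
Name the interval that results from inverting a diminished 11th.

First reduce the compound diminished eleventh to its simple form, a diminished fourth.
Inverted interval numbers add to nine, so a fourth pairs with a fifth (4 + 5 = 9).
Quality inverts too: diminished becomes augmented. That makes the inversion an augmented fifth.

augmented 5th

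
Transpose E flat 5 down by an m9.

Counting two letter names plus an octave down from E lands on D.
A minor ninth spans 13 semitones, so from Eb5 the target pitch is D4.

D 4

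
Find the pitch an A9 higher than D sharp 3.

E double-sharp 4

The ninth's letter: D up two letter names plus an octave → E.
An augmented ninth is 15 semitones; 15 semitones up from D#3 gives E##4.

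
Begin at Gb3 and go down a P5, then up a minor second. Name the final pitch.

Gb3 down a perfect fifth → Cb3 (7 semitones).
Cb3 up a minor second → Dbb3 (1 semitone).

Dbb3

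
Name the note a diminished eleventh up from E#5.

A6

Counting four letter names plus an octave up from E lands on A.
A diminished eleventh spans 16 semitones, so from E#5 the target pitch is A6.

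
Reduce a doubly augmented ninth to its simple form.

doubly augmented 2nd

Subtracting seven from the interval number removes an octave: 9 − 7 = 2.
Quality carries through unchanged, so the simple form is a doubly augmented second.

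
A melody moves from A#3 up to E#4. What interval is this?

A to E spans five letter names (A-B-C-D-E): a fifth.
The perfect fifth spans 7 semitones, and A#3 to E#4 is exactly 7 semitones — so this is a perfect fifth.

P5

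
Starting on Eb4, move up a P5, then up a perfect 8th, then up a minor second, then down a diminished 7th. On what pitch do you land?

Eb4 up a perfect fifth → Bb4 (7 semitones).
Bb4 up a perfect octave → Bb5 (12 semitones).
Bb5 up a minor second → Cb6 (1 semitone).
Cb6 down a diminished seventh → D5 (9 semitones).

D5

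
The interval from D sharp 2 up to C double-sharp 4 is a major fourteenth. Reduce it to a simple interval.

Take out an octave (7 from the number): 14 − 7 = 7.
So a major fourteenth is an octave plus a major seventh. The quality is unchanged.

M7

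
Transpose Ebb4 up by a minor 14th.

Dbb6

The fourteenth's letter: E up seven letter names plus an octave → D.
A minor fourteenth spans 22 semitones, so from Ebb4 the target pitch is Dbb6.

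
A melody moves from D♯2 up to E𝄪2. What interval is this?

A2

D to E spans two letter names (D-E): a second.
A major second would be 2 semitones; D#2 to E##2 is 3, one semitone wider, so the interval is augmented.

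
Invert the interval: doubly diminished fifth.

doubly augmented 4th

The rule of nine gives the new number: 9 − 5 = 4, so a fifth becomes a fourth.
And doubly diminished becomes doubly augmented under inversion, so we get a doubly augmented fourth.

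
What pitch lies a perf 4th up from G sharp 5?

The fourth takes the letter from G up to C.
A perfect fourth is 5 semitones; 5 semitones up from G#5 gives C#6.

C sharp 6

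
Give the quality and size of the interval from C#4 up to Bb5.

d14

C to B spans seven letter names (C-D-E-F-G-A-B), plus an octave: a fourteenth.
A major fourteenth would be 23 semitones; C#4 to Bb5 is 21, two semitones narrower, so the interval is diminished.
(Equivalently, a compound diminished seventh: a diminished seventh plus an octave.)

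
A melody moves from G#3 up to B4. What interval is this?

G to B spans three letter names (G-A-B), plus an octave — that makes it a tenth of some quality.
At 15 semitones, G#3→B4 falls one short of a major tenth: minor.
(Equivalently, a compound minor third: a minor third plus an octave.)

m10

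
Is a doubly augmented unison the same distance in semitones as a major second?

A doubly augmented unison spans 2 semitones, and a major second also spans 2 semitones — they're enharmonic.

Yes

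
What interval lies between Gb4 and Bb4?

G to B spans three letter names (G-A-B) — that makes it a third of some quality.
The major third spans 4 semitones, and Gb4 to Bb4 is exactly 4 semitones — so this is a major third.

major third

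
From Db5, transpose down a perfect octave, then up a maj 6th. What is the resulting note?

Down a perfect octave from Db5: Db4 (12 semitones down).
Up a major sixth from Db4: Bb4 (9 semitones up).

Bb4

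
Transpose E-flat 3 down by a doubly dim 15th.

E-sharp 1

The letter stays E (same as the start), shifted two octaves down.
A doubly diminished fifteenth spans 22 semitones, so from Eb3 the target pitch is E#1.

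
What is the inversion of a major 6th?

minor 3rd

The rule of nine gives the new number: 9 − 6 = 3, so a sixth becomes a third.
The quality also flips — major becomes minor — giving a minor third.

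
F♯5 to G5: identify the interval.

minor second

F to G spans two letter names (F-G), so the interval is some kind of second.
At 1 semitone, F#5→G5 falls one short of a major second: minor.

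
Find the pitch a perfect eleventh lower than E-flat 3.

B-flat 1

The eleventh's letter: E down four letter names plus an octave → B.
A perfect eleventh spans 17 semitones, so from Eb3 the target pitch is Bb1.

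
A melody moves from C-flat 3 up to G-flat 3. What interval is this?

perfect fifth

C to G spans five letter names (C-D-E-F-G) — that makes it a fifth of some quality.
Cb3 to Gb3 is 7 semitones, matching the perfect fifth exactly, so the quality is perfect.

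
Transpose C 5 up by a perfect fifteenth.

The letter stays C (same as the start), shifted two octaves up.
A perfect fifteenth spans 24 semitones, so from C5 the target pitch is C7.

C 7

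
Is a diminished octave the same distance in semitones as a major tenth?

11 semitones (diminished octave) vs 16 semitones (major tenth): not equal.

No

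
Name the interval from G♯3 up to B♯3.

major 3rd

G to B spans three letter names (G-A-B), so the interval is some kind of third.
The major third spans 4 semitones, and G#3 to B#3 is exactly 4 semitones — so this is a major third.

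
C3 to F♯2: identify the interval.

diminished fifth

Descending from C3 to F#2 is the same interval as ascending F#2 to C3.
F to C spans five letter names (F-G-A-B-C), so the interval is some kind of fifth.
F#2 to C3 spans 6 semitones — one semitone narrower than the perfect fifth (7) — giving a diminished fifth.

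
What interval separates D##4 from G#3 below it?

augmented 5th

Descending from D##4 to G#3 is the same interval as ascending G#3 to D##4.
G to D spans five letter names (G-A-B-C-D), so the interval is some kind of fifth.
G#3 to D##4 spans 8 semitones — one semitone wider than the perfect fifth (7) — giving an augmented fifth.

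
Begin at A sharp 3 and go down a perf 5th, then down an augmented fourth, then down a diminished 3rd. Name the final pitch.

F double-sharp 2

A#3 down a perfect fifth → D#3 (7 semitones).
D#3 down an augmented fourth → A2 (6 semitones).
A2 down a diminished third → F##2 (2 semitones).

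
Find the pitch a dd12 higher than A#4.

Counting five letter names plus an octave up from A lands on E.
A doubly diminished twelfth is 17 semitones; 17 semitones up from A#4 gives Eb6.

Eb6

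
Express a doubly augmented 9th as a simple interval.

doubly augmented second

Each octave removed subtracts seven from the number: 9 − 7 = 2.
Quality carries through unchanged, so the simple form is a doubly augmented second.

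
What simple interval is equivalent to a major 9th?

Take out an octave (7 from the number): 9 − 7 = 2.
So a major ninth is an octave plus a major second. The quality is unchanged.

M2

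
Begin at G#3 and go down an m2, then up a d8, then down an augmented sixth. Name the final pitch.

G#3 down a minor second → F##3 (1 semitone).
Up a diminished octave from F##3: F#4 (11 semitones up).
An augmented sixth down from F#4 is Ab3.

Ab3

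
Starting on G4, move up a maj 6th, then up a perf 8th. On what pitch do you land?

E6

Up a major sixth from G4: E5 (9 semitones up).
A perfect octave up from E5 is E6.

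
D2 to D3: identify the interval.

D to D is the same letter name, plus an octave — that makes it an octave of some quality.
D2 to D3 is 12 semitones, matching the perfect octave exactly, so the quality is perfect.

perfect 8th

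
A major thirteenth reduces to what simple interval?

Subtracting seven from the interval number removes an octave: 13 − 7 = 6.
Quality carries through unchanged, so the simple form is a major sixth.

major 6th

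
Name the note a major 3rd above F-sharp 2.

A-sharp 2

The third takes the letter from F up to A.
A major third spans 4 semitones, so from F#2 the target pitch is A#2.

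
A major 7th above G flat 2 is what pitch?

F 3

Counting seven letter names up from G lands on F.
A major seventh spans 11 semitones, so from Gb2 the target pitch is F3.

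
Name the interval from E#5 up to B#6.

E to B spans five letter names (E-F-G-A-B), plus an octave, so the interval is some kind of twelfth.
E#5 to B#6 is 19 semitones, matching the perfect twelfth exactly, so the quality is perfect.
(Equivalently, a compound perfect fifth: a perfect fifth plus an octave.)

P12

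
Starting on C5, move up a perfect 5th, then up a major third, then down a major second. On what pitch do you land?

A5

C5 up a perfect fifth → G5 (7 semitones).
G5 up a major third → B5 (4 semitones).
A major second down from B5 is A5.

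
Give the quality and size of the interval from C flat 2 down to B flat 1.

minor 2nd

Descending from Cb2 to Bb1 is the same interval as ascending Bb1 to Cb2.
B to C spans two letter names (B-C), so the interval is some kind of second.
Bb1 to Cb2 is 1 semitone, a half step short of the major second (2), so this is minor.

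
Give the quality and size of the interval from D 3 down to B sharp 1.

Descending from D3 to B#1 is the same interval as ascending B#1 to D3.
B to D spans three letter names (B-C-D), plus an octave — that makes it a tenth of some quality.
The major tenth is 16 semitones; here we have 14, two semitones narrower: diminished.
(Equivalently, a compound diminished third: a diminished third plus an octave.)

diminished tenth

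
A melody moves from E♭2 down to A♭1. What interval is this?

perfect fifth

Descending from Eb2 to Ab1 is the same interval as ascending Ab1 to Eb2.
A to E spans five letter names (A-B-C-D-E), so the interval is some kind of fifth.
Counting semitones, Ab1→Eb2 is 7, which is the perfect fifth.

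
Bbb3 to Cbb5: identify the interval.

B to C spans two letter names (B-C), plus an octave — that makes it a ninth of some quality.
Bbb3 to Cbb5 is 13 semitones, a half step short of the major ninth (14), so this is minor.
(Equivalently, a compound minor second: a minor second plus an octave.)

minor ninth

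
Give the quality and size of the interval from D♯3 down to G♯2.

perfect fifth

Descending from D#3 to G#2 is the same interval as ascending G#2 to D#3.
G to D spans five letter names (G-A-B-C-D): a fifth.
The perfect fifth spans 7 semitones, and G#2 to D#3 is exactly 7 semitones — so this is a perfect fifth.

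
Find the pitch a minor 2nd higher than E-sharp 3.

Counting two letter names up from E lands on F.
A minor second spans 1 semitone, so from E#3 the target pitch is F#3.

F-sharp 3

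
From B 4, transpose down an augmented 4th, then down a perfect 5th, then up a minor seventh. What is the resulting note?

A flat 4

Down an augmented fourth from B4: F4 (6 semitones down).
F4 down a perfect fifth → Bb3 (7 semitones).
Up a minor seventh from Bb3: Ab4 (10 semitones up).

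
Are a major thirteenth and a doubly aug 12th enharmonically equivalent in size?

Yes

A major thirteenth spans 21 semitones, and a doubly augmented twelfth also spans 21 semitones — they're enharmonic.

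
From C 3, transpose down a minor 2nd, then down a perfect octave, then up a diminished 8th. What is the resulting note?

C3 down a minor second → B2 (1 semitone).
A perfect octave down from B2 is B1.
B1 up a diminished octave → Bb2 (11 semitones).

B flat 2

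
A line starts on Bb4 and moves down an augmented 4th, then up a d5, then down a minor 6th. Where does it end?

Bb4 down an augmented fourth → Fb4 (6 semitones).
Fb4 up a diminished fifth → Cbb5 (6 semitones).
A minor sixth down from Cbb5 is Ebb4.

Ebb4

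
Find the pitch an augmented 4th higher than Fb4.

Bb4

The fourth takes the letter from F up to B.
An augmented fourth is 6 semitones; 6 semitones up from Fb4 gives Bb4.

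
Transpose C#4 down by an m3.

A#3

Counting three letter names down from C lands on A.
Moving 3 semitones down from C#4 (the size of a minor third) reaches A#3.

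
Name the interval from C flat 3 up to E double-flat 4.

C to E spans three letter names (C-D-E), plus an octave, so the interval is some kind of tenth.
At 15 semitones, Cb3→Ebb4 falls one short of a major tenth: minor.
(Equivalently, a compound minor third: a minor third plus an octave.)

minor 10th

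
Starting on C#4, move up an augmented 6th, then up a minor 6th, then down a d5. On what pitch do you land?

B##4

C#4 up an augmented sixth → A##4 (10 semitones).
A minor sixth up from A##4 is F##5.
Down a diminished fifth from F##5: B##4 (6 semitones down).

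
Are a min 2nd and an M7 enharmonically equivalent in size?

1 semitone (minor second) vs 11 semitones (major seventh): not equal.

No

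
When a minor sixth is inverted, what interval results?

The rule of nine gives the new number: 9 − 6 = 3, so a sixth becomes a third.
The quality also flips — minor becomes major — giving a major third.

major 3rd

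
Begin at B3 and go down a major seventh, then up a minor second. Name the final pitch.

Db3

Down a major seventh from B3: C3 (11 semitones down).
Up a minor second from C3: Db3 (1 semitone up).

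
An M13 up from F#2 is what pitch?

Six letters up from F (plus an octave) reaches D.
Moving 21 semitones up from F#2 (the size of a major thirteenth) reaches D#4.

D#4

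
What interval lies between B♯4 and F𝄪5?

B to F spans five letter names (B-C-D-E-F): a fifth.
B#4 to F##5 is 7 semitones, matching the perfect fifth exactly, so the quality is perfect.

P5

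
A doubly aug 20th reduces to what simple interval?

Subtracting seven from the interval number removes an octave: 20 − 14 = 6.
Quality carries through unchanged, so the simple form is a doubly augmented sixth.

doubly augmented sixth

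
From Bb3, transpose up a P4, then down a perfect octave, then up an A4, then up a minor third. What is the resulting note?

C4

A perfect fourth up from Bb3 is Eb4.
Eb4 down a perfect octave → Eb3 (12 semitones).
An augmented fourth up from Eb3 is A3.
A minor third up from A3 is C4.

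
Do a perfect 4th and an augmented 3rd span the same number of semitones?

Both span 5 semitones: a perfect fourth and an augmented third are the same chromatic distance.

Yes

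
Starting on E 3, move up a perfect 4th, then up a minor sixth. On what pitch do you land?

Up a perfect fourth from E3: A3 (5 semitones up).
A minor sixth up from A3 is F4.

F 4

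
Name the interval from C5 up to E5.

C to E spans three letter names (C-D-E) — that makes it a third of some quality.
Counting semitones, C5→E5 is 4, which is the major third.

major 3rd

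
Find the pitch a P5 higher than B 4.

F sharp 5

Counting five letter names up from B lands on F.
Moving 7 semitones up from B4 (the size of a perfect fifth) reaches F#5.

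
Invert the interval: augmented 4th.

Inverted interval numbers add to nine, so a fourth pairs with a fifth (4 + 5 = 9).
The quality also flips — augmented becomes diminished — giving a diminished fifth.

diminished fifth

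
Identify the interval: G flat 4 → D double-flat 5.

G to D spans five letter names (G-A-B-C-D), so the interval is some kind of fifth.
The perfect fifth is 7 semitones; here we have 6, one semitone narrower: diminished.

diminished fifth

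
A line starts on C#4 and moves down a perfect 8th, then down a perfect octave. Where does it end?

Down a perfect octave from C#4: C#3 (12 semitones down).
Down a perfect octave from C#3: C#2 (12 semitones down).

C#2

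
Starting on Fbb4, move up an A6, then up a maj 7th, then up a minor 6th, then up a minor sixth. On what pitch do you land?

An augmented sixth up from Fbb4 is Db5.
A major seventh up from Db5 is C6.
A minor sixth up from C6 is Ab6.
A minor sixth up from Ab6 is Fb7.

Fb7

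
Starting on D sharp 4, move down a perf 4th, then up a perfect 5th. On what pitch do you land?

A perfect fourth down from D#4 is A#3.
A#3 up a perfect fifth → E#4 (7 semitones).

E sharp 4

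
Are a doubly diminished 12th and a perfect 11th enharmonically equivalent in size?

Yes

A doubly diminished twelfth = 17 semitones = a perfect eleventh; enharmonically equal.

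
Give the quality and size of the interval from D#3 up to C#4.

minor seventh

D to C spans seven letter names (D-E-F-G-A-B-C): a seventh.
D#3 to C#4 is 10 semitones, a half step short of the major seventh (11), so this is minor.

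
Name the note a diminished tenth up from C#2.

Eb3

Three letters up from C (plus an octave) reaches E.
A diminished tenth is 14 semitones; 14 semitones up from C#2 gives Eb3.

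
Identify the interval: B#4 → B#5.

B to B is the same letter name, plus an octave, so the interval is some kind of octave.
B#4 to B#5 is 12 semitones, matching the perfect octave exactly, so the quality is perfect.

perfect octave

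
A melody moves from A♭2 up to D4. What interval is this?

augmented eleventh

A to D spans four letter names (A-B-C-D), plus an octave, so the interval is some kind of eleventh.
Ab2 to D4 spans 18 semitones — one semitone wider than the perfect eleventh (17) — giving an augmented eleventh.
(Equivalently, a compound augmented fourth: an augmented fourth plus an octave.)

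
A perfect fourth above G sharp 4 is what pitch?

C sharp 5

Counting four letter names up from G lands on C.
Moving 5 semitones up from G#4 (the size of a perfect fourth) reaches C#5.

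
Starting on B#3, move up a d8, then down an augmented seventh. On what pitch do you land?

B#3 up a diminished octave → B4 (11 semitones).
B4 down an augmented seventh → Cb4 (12 semitones).

Cb4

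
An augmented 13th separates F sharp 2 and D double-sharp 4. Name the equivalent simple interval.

augmented 6th

Each octave removed subtracts seven from the number: 13 − 7 = 6.
Quality carries through unchanged, so the simple form is an augmented sixth.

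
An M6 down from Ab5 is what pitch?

Six letter names down from A: C.
Moving 9 semitones down from Ab5 (the size of a major sixth) reaches Cb5.

Cb5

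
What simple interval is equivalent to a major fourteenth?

major 7th

Take out an octave (7 from the number): 14 − 7 = 7.
Quality carries through unchanged, so the simple form is a major seventh.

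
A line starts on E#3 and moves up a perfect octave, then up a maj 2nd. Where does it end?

F##4

E#3 up a perfect octave → E#4 (12 semitones).
E#4 up a major second → F##4 (2 semitones).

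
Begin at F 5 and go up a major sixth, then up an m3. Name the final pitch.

F 6

A major sixth up from F5 is D6.
D6 up a minor third → F6 (3 semitones).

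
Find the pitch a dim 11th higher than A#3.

D5

Four letters up from A (plus an octave) reaches D.
A diminished eleventh is 16 semitones; 16 semitones up from A#3 gives D5.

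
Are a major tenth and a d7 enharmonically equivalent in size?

No

A major tenth spans 16 semitones; a diminished seventh spans 9 semitones. They differ by 7.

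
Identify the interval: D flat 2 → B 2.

augmented 6th

D to B spans six letter names (D-E-F-G-A-B), so the interval is some kind of sixth.
The major sixth is 9 semitones; here we have 10, one semitone wider: augmented.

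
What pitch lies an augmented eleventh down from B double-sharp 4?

Four letters down from B (plus an octave) reaches F.
Moving 18 semitones down from B##4 (the size of an augmented eleventh) reaches F##3.

F double-sharp 3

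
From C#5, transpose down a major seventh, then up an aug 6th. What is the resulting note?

B#4

Down a major seventh from C#5: D4 (11 semitones down).
D4 up an augmented sixth → B#4 (10 semitones).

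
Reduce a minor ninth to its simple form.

Take out an octave (7 from the number): 9 − 7 = 2.
So a minor ninth is an octave plus a minor second. The quality is unchanged.

minor 2nd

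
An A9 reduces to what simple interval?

Each octave removed subtracts seven from the number: 9 − 7 = 2.
Quality carries through unchanged, so the simple form is an augmented second.

augmented second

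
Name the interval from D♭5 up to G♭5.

D to G spans four letter names (D-E-F-G) — that makes it a fourth of some quality.
Db5 to Gb5 is 5 semitones, matching the perfect fourth exactly, so the quality is perfect.

P4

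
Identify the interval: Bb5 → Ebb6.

diminished 4th

B to E spans four letter names (B-C-D-E): a fourth.
A perfect fourth would be 5 semitones; Bb5 to Ebb6 is 4, one semitone narrower, so the interval is diminished.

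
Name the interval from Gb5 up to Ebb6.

G to E spans six letter names (G-A-B-C-D-E), so the interval is some kind of sixth.
At 8 semitones, Gb5→Ebb6 falls one short of a major sixth: minor.

m6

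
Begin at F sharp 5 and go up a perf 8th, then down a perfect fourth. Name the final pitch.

Up a perfect octave from F#5: F#6 (12 semitones up).
A perfect fourth down from F#6 is C#6.

C sharp 6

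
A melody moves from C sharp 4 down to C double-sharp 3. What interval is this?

diminished octave

Descending from C#4 to C##3 is the same interval as ascending C##3 to C#4.
C to C is the same letter name, plus an octave, so the interval is some kind of octave.
A perfect octave would be 12 semitones; C##3 to C#4 is 11, one semitone narrower, so the interval is diminished.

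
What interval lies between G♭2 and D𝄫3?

G to D spans five letter names (G-A-B-C-D): a fifth.
The perfect fifth is 7 semitones; here we have 6, one semitone narrower: diminished.

diminished 5th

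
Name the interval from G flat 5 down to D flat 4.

Descending from Gb5 to Db4 is the same interval as ascending Db4 to Gb5.
D to G spans four letter names (D-E-F-G), plus an octave — that makes it an eleventh of some quality.
Counting semitones, Db4→Gb5 is 17, which is the perfect eleventh.
(Equivalently, a compound perfect fourth: a perfect fourth plus an octave.)

perfect eleventh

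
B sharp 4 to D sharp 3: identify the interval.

Descending from B#4 to D#3 is the same interval as ascending D#3 to B#4.
D to B spans six letter names (D-E-F-G-A-B), plus an octave: a thirteenth.
The major thirteenth spans 21 semitones, and D#3 to B#4 is exactly 21 semitones — so this is a major thirteenth.
(Equivalently, a compound major sixth: a major sixth plus an octave.)

M13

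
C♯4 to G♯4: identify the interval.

C to G spans five letter names (C-D-E-F-G), so the interval is some kind of fifth.
C#4 to G#4 is 7 semitones, matching the perfect fifth exactly, so the quality is perfect.

perfect fifth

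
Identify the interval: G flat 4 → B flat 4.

G to B spans three letter names (G-A-B): a third.
Counting semitones, Gb4→Bb4 is 4, which is the major third.

major third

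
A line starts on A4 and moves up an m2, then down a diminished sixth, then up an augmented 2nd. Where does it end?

A minor second up from A4 is Bb4.
Bb4 down a diminished sixth → D#4 (7 semitones).
Up an augmented second from D#4: E##4 (3 semitones up).

E##4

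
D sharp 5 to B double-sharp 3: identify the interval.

Descending from D#5 to B##3 is the same interval as ascending B##3 to D#5.
B to D spans three letter names (B-C-D), plus an octave, so the interval is some kind of tenth.
A major tenth would be 16 semitones; B##3 to D#5 is 14, two semitones narrower, so the interval is diminished.
(Equivalently, a compound diminished third: a diminished third plus an octave.)

diminished tenth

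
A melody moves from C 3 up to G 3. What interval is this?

C to G spans five letter names (C-D-E-F-G) — that makes it a fifth of some quality.
Counting semitones, C3→G3 is 7, which is the perfect fifth.

perfect fifth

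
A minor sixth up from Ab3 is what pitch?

Six letter names up from A: F.
Moving 8 semitones up from Ab3 (the size of a minor sixth) reaches Fb4.

Fb4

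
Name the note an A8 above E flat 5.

An octave keeps the letter name E, an octave up from E.
Moving 13 semitones up from Eb5 (the size of an augmented octave) reaches E6.

E 6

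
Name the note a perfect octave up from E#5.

E#6

The letter stays E (same as the start), shifted an octave up.
Moving 12 semitones up from E#5 (the size of a perfect octave) reaches E#6.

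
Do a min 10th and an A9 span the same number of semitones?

A minor tenth = 15 semitones = an augmented ninth; enharmonically equal.

Yes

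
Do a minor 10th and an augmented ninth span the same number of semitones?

Yes

Both span 15 semitones: a minor tenth and an augmented ninth are the same chromatic distance.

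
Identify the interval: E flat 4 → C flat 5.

E to C spans six letter names (E-F-G-A-B-C) — that makes it a sixth of some quality.
At 8 semitones, Eb4→Cb5 falls one short of a major sixth: minor.

minor 6th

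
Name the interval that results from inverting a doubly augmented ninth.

First reduce the compound doubly augmented ninth to its simple form, a doubly augmented second.
Inverted interval numbers add to nine, so a second pairs with a seventh (2 + 7 = 9).
Quality inverts too: doubly augmented becomes doubly diminished. That makes the inversion a doubly diminished seventh.

doubly diminished seventh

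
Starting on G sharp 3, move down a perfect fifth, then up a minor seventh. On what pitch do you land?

B 3

A perfect fifth down from G#3 is C#3.
C#3 up a minor seventh → B3 (10 semitones).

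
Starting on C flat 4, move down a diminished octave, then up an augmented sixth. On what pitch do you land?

A diminished octave down from Cb4 is C3.
C3 up an augmented sixth → A#3 (10 semitones).

A sharp 3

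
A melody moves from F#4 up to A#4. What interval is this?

major 3rd

F to A spans three letter names (F-G-A): a third.
Counting semitones, F#4→A#4 is 4, which is the major third.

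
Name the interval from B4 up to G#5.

major sixth

B to G spans six letter names (B-C-D-E-F-G): a sixth.
B4 to G#5 is 9 semitones, matching the major sixth exactly, so the quality is major.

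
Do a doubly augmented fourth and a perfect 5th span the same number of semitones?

A doubly augmented fourth spans 7 semitones, and a perfect fifth also spans 7 semitones — they're enharmonic.

Yes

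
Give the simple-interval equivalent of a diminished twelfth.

d5

Subtracting seven from the interval number removes an octave: 12 − 7 = 5.
That makes a diminished twelfth a compound diminished fifth — an octave plus a diminished fifth.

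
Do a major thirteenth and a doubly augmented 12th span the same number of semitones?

A major thirteenth = 21 semitones = a doubly augmented twelfth; enharmonically equal.

Yes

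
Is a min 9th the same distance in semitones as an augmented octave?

Yes

A minor ninth = 13 semitones = an augmented octave; enharmonically equal.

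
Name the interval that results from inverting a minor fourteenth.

First reduce the compound minor fourteenth to its simple form, a minor seventh.
Inverted interval numbers add to nine, so a seventh pairs with a second (7 + 2 = 9).
Quality inverts too: minor becomes major. That makes the inversion a major second.

major 2nd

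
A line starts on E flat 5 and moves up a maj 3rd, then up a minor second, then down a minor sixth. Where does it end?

C 5

Up a major third from Eb5: G5 (4 semitones up).
G5 up a minor second → Ab5 (1 semitone).
Down a minor sixth from Ab5: C5 (8 semitones down).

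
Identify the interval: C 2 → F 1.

Descending from C2 to F1 is the same interval as ascending F1 to C2.
F to C spans five letter names (F-G-A-B-C), so the interval is some kind of fifth.
Counting semitones, F1→C2 is 7, which is the perfect fifth.

P5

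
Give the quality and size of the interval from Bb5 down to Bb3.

perfect 15th

Descending from Bb5 to Bb3 is the same interval as ascending Bb3 to Bb5.
B to B is the same letter name, plus 2 octaves — that makes it a fifteenth of some quality.
Counting semitones, Bb3→Bb5 is 24, which is the perfect fifteenth.
(Equivalently, a compound perfect octave: a perfect octave plus an octave.)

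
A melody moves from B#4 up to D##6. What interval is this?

B to D spans three letter names (B-C-D), plus an octave, so the interval is some kind of tenth.
B#4 to D##6 is 16 semitones, matching the major tenth exactly, so the quality is major.
(Equivalently, a compound major third: a major third plus an octave.)

major tenth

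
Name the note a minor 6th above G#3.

E4

Counting six letter names up from G lands on E.
A minor sixth spans 8 semitones, so from G#3 the target pitch is E4.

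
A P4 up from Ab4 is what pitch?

Four letter names up from A: D.
A perfect fourth spans 5 semitones, so from Ab4 the target pitch is Db5.

Db5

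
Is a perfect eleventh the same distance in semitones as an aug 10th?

A perfect eleventh = 17 semitones = an augmented tenth; enharmonically equal.

Yes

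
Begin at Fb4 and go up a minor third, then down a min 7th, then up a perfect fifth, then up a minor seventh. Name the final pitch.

Ebb5

Up a minor third from Fb4: Abb4 (3 semitones up).
Abb4 down a minor seventh → Bbb3 (10 semitones).
Bbb3 up a perfect fifth → Fb4 (7 semitones).
Up a minor seventh from Fb4: Ebb5 (10 semitones up).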